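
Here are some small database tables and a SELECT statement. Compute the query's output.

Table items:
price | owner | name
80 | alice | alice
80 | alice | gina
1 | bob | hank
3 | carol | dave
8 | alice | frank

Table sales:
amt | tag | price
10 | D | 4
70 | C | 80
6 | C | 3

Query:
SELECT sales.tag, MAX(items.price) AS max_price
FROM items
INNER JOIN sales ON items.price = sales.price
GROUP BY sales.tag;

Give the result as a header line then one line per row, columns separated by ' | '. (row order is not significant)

== RESULT ==
sales.tag | max_price
C | 80

Derivation:
After JOIN sales (3 rows):
items.price | items.owner | items.name | sales.amt | sales.tag | sales.price
80 | alice | alice | 70 | C | 80
80 | alice | gina | 70 | C | 80
3 | carol | dave | 6 | C | 3
After GROUP BY (1 rows):
sales.tag | max_price
C | 80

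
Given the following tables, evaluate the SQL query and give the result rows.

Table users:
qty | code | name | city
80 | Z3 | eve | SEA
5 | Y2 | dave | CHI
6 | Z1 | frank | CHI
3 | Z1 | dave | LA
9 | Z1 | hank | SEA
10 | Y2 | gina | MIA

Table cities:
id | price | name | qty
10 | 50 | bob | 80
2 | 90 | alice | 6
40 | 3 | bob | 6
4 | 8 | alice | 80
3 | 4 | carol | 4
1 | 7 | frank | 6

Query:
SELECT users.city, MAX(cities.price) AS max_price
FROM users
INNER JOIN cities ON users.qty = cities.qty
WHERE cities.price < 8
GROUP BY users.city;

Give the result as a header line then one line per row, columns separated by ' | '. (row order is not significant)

== RESULT ==
users.city | max_price
CHI | 7

Derivation:
After JOIN cities (5 rows):
users.qty | users.code | users.name | users.city | cities.id | cities.price | cities.name | cities.qty
80 | Z3 | eve | SEA | 10 | 50 | bob | 80
80 | Z3 | eve | SEA | 4 | 8 | alice | 80
6 | Z1 | frank | CHI | 2 | 90 | alice | 6
6 | Z1 | frank | CHI | 40 | 3 | bob | 6
6 | Z1 | frank | CHI | 1 | 7 | frank | 6
After WHERE (2 rows):
users.qty | users.code | users.name | users.city | cities.id | cities.price | cities.name | cities.qty
6 | Z1 | frank | CHI | 40 | 3 | bob | 6
6 | Z1 | frank | CHI | 1 | 7 | frank | 6
After GROUP BY (1 rows):
users.city | max_price
CHI | 7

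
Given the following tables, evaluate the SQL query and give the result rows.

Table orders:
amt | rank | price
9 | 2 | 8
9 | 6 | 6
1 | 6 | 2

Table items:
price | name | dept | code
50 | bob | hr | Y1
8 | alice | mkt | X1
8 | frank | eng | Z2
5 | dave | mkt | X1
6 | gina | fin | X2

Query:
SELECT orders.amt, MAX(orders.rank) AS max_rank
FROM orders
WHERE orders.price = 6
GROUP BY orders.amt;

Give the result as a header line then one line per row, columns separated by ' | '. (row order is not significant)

After WHERE (1 rows):
orders.amt | orders.rank | orders.price
9 | 6 | 6
After GROUP BY (1 rows):
orders.amt | max_rank
9 | 6

== RESULT ==
orders.amt | max_rank
9 | 6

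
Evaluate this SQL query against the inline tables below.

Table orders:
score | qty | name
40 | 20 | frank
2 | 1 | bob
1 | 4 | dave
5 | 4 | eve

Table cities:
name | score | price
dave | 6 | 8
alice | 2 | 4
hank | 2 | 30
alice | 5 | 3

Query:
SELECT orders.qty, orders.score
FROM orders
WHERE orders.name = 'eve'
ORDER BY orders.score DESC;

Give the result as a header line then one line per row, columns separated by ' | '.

After WHERE (1 rows):
orders.score | orders.qty | orders.name
5 | 4 | eve
After SELECT (1 rows):
orders.qty | orders.score
4 | 5
After ORDER BY (1 rows):
orders.qty | orders.score
4 | 5

== RESULT ==
orders.qty | orders.score
4 | 5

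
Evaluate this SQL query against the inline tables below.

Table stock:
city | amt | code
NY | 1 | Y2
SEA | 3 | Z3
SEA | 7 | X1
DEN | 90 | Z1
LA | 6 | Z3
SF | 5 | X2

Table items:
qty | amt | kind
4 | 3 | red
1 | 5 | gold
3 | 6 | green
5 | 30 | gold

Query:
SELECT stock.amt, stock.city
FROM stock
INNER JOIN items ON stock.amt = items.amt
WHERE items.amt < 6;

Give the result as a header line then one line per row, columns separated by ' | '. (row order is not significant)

== RESULT ==
stock.amt | stock.city
3 | SEA
5 | SF

Derivation:
After JOIN items (3 rows):
stock.city | stock.amt | stock.code | items.qty | items.amt | items.kind
SEA | 3 | Z3 | 4 | 3 | red
LA | 6 | Z3 | 3 | 6 | green
SF | 5 | X2 | 1 | 5 | gold
After WHERE (2 rows):
stock.city | stock.amt | stock.code | items.qty | items.amt | items.kind
SEA | 3 | Z3 | 4 | 3 | red
SF | 5 | X2 | 1 | 5 | gold
After SELECT (2 rows):
stock.amt | stock.city
3 | SEA
5 | SF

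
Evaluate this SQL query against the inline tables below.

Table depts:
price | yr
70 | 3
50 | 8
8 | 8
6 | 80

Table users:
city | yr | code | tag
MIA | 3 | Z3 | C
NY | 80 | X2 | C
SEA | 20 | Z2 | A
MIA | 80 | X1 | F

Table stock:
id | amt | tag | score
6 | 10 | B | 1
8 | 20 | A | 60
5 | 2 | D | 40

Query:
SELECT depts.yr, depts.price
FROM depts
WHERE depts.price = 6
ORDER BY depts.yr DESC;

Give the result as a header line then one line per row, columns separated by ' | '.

== RESULT ==
depts.yr | depts.price
80 | 6

Derivation:
After WHERE (1 rows):
depts.price | depts.yr
6 | 80
After SELECT (1 rows):
depts.yr | depts.price
80 | 6
After ORDER BY (1 rows):
depts.yr | depts.price
80 | 6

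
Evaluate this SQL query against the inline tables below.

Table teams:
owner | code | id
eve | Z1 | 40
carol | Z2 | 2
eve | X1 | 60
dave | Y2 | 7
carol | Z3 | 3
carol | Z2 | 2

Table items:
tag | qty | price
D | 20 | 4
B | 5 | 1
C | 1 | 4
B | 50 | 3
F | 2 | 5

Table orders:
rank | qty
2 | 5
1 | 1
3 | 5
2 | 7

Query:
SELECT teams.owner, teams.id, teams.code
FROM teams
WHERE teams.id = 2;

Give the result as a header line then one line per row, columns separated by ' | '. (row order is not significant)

== RESULT ==
teams.owner | teams.id | teams.code
carol | 2 | Z2
carol | 2 | Z2

Derivation:
After WHERE (2 rows):
teams.owner | teams.code | teams.id
carol | Z2 | 2
carol | Z2 | 2
After SELECT (2 rows):
teams.owner | teams.id | teams.code
carol | 2 | Z2
carol | 2 | Z2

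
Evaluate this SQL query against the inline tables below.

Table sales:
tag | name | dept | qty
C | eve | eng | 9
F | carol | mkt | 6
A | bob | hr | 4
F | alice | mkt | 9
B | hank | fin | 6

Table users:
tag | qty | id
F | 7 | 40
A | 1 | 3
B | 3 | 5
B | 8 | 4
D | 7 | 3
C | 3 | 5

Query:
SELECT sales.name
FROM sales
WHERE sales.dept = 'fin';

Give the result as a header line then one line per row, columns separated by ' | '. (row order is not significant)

== RESULT ==
sales.name
hank

Derivation:
After WHERE (1 rows):
sales.tag | sales.name | sales.dept | sales.qty
B | hank | fin | 6
After SELECT (1 rows):
sales.name
hank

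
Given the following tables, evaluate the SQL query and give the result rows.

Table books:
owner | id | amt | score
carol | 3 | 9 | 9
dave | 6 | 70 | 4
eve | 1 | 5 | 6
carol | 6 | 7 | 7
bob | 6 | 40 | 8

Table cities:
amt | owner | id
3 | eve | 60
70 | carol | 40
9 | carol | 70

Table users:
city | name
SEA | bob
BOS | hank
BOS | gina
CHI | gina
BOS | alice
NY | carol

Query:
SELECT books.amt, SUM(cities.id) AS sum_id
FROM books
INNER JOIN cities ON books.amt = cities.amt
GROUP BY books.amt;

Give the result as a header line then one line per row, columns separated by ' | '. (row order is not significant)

After JOIN cities (2 rows):
books.owner | books.id | books.amt | books.score | cities.amt | cities.owner | cities.id
carol | 3 | 9 | 9 | 9 | carol | 70
dave | 6 | 70 | 4 | 70 | carol | 40
After GROUP BY (2 rows):
books.amt | sum_id
9 | 70
70 | 40

== RESULT ==
books.amt | sum_id
9 | 70
70 | 40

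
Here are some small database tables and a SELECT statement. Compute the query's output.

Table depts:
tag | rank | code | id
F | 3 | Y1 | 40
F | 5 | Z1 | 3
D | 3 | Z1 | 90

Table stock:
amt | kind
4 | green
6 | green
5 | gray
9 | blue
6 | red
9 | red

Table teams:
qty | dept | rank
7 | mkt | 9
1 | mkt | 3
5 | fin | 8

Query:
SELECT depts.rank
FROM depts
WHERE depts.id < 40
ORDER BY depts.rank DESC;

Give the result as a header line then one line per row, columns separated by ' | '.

== RESULT ==
depts.rank
5

Derivation:
After WHERE (1 rows):
depts.tag | depts.rank | depts.code | depts.id
F | 5 | Z1 | 3
After SELECT (1 rows):
depts.rank
5
After ORDER BY (1 rows):
depts.rank
5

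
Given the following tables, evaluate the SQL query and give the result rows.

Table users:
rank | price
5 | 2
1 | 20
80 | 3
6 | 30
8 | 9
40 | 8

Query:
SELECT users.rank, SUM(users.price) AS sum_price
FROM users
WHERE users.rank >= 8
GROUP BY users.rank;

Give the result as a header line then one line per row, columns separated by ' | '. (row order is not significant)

After WHERE (3 rows):
users.rank | users.price
80 | 3
8 | 9
40 | 8
After GROUP BY (3 rows):
users.rank | sum_price
80 | 3
8 | 9
40 | 8

== RESULT ==
users.rank | sum_price
80 | 3
8 | 9
40 | 8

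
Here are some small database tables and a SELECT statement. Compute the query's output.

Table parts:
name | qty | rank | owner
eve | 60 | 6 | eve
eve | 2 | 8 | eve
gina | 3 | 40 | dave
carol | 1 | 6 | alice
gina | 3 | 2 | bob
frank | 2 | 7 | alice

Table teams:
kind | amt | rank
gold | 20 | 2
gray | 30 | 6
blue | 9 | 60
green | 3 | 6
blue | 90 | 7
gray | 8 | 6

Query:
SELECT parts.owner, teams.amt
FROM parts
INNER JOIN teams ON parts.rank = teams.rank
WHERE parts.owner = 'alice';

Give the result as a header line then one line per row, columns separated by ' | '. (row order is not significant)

== RESULT ==
parts.owner | teams.amt
alice | 30
alice | 3
alice | 8
alice | 90

Derivation:
After JOIN teams (8 rows):
parts.name | parts.qty | parts.rank | parts.owner | teams.kind | teams.amt | teams.rank
eve | 60 | 6 | eve | gray | 30 | 6
eve | 60 | 6 | eve | green | 3 | 6
eve | 60 | 6 | eve | gray | 8 | 6
carol | 1 | 6 | alice | gray | 30 | 6
carol | 1 | 6 | alice | green | 3 | 6
carol | 1 | 6 | alice | gray | 8 | 6
gina | 3 | 2 | bob | gold | 20 | 2
frank | 2 | 7 | alice | blue | 90 | 7
After WHERE (4 rows):
parts.name | parts.qty | parts.rank | parts.owner | teams.kind | teams.amt | teams.rank
carol | 1 | 6 | alice | gray | 30 | 6
carol | 1 | 6 | alice | green | 3 | 6
carol | 1 | 6 | alice | gray | 8 | 6
frank | 2 | 7 | alice | blue | 90 | 7
After SELECT (4 rows):
parts.owner | teams.amt
alice | 30
alice | 3
alice | 8
alice | 90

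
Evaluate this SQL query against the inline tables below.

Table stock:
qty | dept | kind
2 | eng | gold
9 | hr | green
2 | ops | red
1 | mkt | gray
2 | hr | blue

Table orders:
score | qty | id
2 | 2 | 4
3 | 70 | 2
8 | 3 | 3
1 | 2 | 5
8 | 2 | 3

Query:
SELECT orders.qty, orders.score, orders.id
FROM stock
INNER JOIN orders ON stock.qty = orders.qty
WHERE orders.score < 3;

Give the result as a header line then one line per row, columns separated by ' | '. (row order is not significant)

== RESULT ==
orders.qty | orders.score | orders.id
2 | 2 | 4
2 | 1 | 5
2 | 2 | 4
2 | 1 | 5
2 | 2 | 4
2 | 1 | 5

Derivation:
After JOIN orders (9 rows):
stock.qty | stock.dept | stock.kind | orders.score | orders.qty | orders.id
2 | eng | gold | 2 | 2 | 4
2 | eng | gold | 1 | 2 | 5
2 | eng | gold | 8 | 2 | 3
2 | ops | red | 2 | 2 | 4
2 | ops | red | 1 | 2 | 5
2 | ops | red | 8 | 2 | 3
2 | hr | blue | 2 | 2 | 4
2 | hr | blue | 1 | 2 | 5
2 | hr | blue | 8 | 2 | 3
After WHERE (6 rows):
stock.qty | stock.dept | stock.kind | orders.score | orders.qty | orders.id
2 | eng | gold | 2 | 2 | 4
2 | eng | gold | 1 | 2 | 5
2 | ops | red | 2 | 2 | 4
2 | ops | red | 1 | 2 | 5
2 | hr | blue | 2 | 2 | 4
2 | hr | blue | 1 | 2 | 5
After SELECT (6 rows):
orders.qty | orders.score | orders.id
2 | 2 | 4
2 | 1 | 5
2 | 2 | 4
2 | 1 | 5
2 | 2 | 4
2 | 1 | 5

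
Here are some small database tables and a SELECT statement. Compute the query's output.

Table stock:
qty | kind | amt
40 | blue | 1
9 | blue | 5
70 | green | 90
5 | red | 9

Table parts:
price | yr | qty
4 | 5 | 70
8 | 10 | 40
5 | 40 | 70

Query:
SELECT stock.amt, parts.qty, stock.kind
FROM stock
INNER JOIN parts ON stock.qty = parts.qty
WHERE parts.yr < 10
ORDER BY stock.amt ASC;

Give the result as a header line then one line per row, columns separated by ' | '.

== RESULT ==
stock.amt | parts.qty | stock.kind
90 | 70 | green

Derivation:
After JOIN parts (3 rows):
stock.qty | stock.kind | stock.amt | parts.price | parts.yr | parts.qty
40 | blue | 1 | 8 | 10 | 40
70 | green | 90 | 4 | 5 | 70
70 | green | 90 | 5 | 40 | 70
After WHERE (1 rows):
stock.qty | stock.kind | stock.amt | parts.price | parts.yr | parts.qty
70 | green | 90 | 4 | 5 | 70
After SELECT (1 rows):
stock.amt | parts.qty | stock.kind
90 | 70 | green
After ORDER BY (1 rows):
stock.amt | parts.qty | stock.kind
90 | 70 | green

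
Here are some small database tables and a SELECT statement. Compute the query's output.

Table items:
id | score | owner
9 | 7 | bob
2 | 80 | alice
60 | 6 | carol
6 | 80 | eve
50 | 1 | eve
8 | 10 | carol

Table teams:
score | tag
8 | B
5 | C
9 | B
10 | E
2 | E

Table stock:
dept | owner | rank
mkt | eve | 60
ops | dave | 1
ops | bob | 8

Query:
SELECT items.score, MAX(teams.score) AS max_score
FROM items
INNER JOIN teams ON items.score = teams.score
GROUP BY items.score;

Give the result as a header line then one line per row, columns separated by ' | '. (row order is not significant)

After JOIN teams (1 rows):
items.id | items.score | items.owner | teams.score | teams.tag
8 | 10 | carol | 10 | E
After GROUP BY (1 rows):
items.score | max_score
10 | 10

== RESULT ==
items.score | max_score
10 | 10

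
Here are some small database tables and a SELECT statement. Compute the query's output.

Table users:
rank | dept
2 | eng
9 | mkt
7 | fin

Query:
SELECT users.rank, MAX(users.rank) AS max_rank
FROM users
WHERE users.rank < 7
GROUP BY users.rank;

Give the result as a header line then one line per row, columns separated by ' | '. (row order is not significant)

After WHERE (1 rows):
users.rank | users.dept
2 | eng
After GROUP BY (1 rows):
users.rank | max_rank
2 | 2

== RESULT ==
users.rank | max_rank
2 | 2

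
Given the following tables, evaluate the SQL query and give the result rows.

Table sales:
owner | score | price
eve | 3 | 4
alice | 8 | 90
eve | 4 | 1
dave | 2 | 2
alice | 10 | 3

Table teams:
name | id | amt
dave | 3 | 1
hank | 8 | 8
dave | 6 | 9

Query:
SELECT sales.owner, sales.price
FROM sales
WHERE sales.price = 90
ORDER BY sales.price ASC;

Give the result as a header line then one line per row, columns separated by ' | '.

== RESULT ==
sales.owner | sales.price
alice | 90

Derivation:
After WHERE (1 rows):
sales.owner | sales.score | sales.price
alice | 8 | 90
After SELECT (1 rows):
sales.owner | sales.price
alice | 90
After ORDER BY (1 rows):
sales.owner | sales.price
alice | 90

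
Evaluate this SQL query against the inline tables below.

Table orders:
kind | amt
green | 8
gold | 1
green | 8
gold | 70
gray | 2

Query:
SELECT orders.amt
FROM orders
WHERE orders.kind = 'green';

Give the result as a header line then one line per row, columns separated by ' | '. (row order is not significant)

After WHERE (2 rows):
orders.kind | orders.amt
green | 8
green | 8
After SELECT (2 rows):
orders.amt
8
8

== RESULT ==
orders.amt
8
8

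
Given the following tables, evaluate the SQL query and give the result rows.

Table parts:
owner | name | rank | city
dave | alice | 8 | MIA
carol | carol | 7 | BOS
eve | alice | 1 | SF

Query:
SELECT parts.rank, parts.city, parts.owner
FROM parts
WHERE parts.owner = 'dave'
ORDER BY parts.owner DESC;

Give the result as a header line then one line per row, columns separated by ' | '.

After WHERE (1 rows):
parts.owner | parts.name | parts.rank | parts.city
dave | alice | 8 | MIA
After SELECT (1 rows):
parts.rank | parts.city | parts.owner
8 | MIA | dave
After ORDER BY (1 rows):
parts.rank | parts.city | parts.owner
8 | MIA | dave

== RESULT ==
parts.rank | parts.city | parts.owner
8 | MIA | dave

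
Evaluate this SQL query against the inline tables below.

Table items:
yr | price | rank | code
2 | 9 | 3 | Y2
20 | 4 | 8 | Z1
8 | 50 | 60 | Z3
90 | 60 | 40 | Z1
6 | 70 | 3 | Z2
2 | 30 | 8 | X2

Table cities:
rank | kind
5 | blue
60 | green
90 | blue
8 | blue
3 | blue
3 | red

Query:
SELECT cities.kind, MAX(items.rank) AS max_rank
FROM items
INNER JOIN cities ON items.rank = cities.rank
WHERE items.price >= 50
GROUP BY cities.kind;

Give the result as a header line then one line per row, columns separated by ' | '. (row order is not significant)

After JOIN cities (7 rows):
items.yr | items.price | items.rank | items.code | cities.rank | cities.kind
2 | 9 | 3 | Y2 | 3 | blue
2 | 9 | 3 | Y2 | 3 | red
20 | 4 | 8 | Z1 | 8 | blue
8 | 50 | 60 | Z3 | 60 | green
6 | 70 | 3 | Z2 | 3 | blue
6 | 70 | 3 | Z2 | 3 | red
2 | 30 | 8 | X2 | 8 | blue
After WHERE (3 rows):
items.yr | items.price | items.rank | items.code | cities.rank | cities.kind
8 | 50 | 60 | Z3 | 60 | green
6 | 70 | 3 | Z2 | 3 | blue
6 | 70 | 3 | Z2 | 3 | red
After GROUP BY (3 rows):
cities.kind | max_rank
green | 60
blue | 3
red | 3

== RESULT ==
cities.kind | max_rank
green | 60
blue | 3
red | 3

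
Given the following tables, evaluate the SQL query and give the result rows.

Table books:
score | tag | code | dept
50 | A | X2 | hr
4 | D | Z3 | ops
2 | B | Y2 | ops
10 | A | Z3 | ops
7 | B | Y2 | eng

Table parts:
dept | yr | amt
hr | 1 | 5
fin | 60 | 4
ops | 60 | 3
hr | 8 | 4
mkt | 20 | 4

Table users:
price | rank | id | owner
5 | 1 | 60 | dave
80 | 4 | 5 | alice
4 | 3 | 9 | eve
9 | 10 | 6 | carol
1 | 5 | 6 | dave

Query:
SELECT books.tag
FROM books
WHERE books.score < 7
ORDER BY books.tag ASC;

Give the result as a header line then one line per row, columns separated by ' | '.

== RESULT ==
books.tag
B
D

Derivation:
After WHERE (2 rows):
books.score | books.tag | books.code | books.dept
4 | D | Z3 | ops
2 | B | Y2 | ops
After SELECT (2 rows):
books.tag
D
B
After ORDER BY (2 rows):
books.tag
B
D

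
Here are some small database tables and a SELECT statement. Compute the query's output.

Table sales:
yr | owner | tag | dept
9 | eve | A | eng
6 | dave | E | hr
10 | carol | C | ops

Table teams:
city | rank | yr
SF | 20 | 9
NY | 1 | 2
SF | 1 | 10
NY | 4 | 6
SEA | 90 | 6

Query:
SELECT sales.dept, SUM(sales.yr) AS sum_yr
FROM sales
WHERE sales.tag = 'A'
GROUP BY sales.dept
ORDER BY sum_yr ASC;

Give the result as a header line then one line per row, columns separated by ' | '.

== RESULT ==
sales.dept | sum_yr
eng | 9

Derivation:
After WHERE (1 rows):
sales.yr | sales.owner | sales.tag | sales.dept
9 | eve | A | eng
After GROUP BY (1 rows):
sales.dept | sum_yr
eng | 9
After ORDER BY (1 rows):
sales.dept | sum_yr
eng | 9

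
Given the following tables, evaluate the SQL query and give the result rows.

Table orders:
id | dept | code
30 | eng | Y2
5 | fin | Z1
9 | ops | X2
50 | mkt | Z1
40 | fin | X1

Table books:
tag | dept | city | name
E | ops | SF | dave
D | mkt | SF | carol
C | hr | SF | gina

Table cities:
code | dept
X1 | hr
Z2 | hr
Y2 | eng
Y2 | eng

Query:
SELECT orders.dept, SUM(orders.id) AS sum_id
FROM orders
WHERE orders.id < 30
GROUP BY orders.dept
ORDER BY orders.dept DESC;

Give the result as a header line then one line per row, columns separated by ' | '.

After WHERE (2 rows):
orders.id | orders.dept | orders.code
5 | fin | Z1
9 | ops | X2
After GROUP BY (2 rows):
orders.dept | sum_id
fin | 5
ops | 9
After ORDER BY (2 rows):
orders.dept | sum_id
ops | 9
fin | 5

== RESULT ==
orders.dept | sum_id
ops | 9
fin | 5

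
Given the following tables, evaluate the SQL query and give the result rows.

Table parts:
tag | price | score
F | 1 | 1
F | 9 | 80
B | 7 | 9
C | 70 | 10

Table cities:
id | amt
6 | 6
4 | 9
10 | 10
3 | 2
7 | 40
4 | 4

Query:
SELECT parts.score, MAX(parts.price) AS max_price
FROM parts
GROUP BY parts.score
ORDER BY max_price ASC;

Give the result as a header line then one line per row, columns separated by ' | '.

After GROUP BY (4 rows):
parts.score | max_price
1 | 1
80 | 9
9 | 7
10 | 70
After ORDER BY (4 rows):
parts.score | max_price
1 | 1
9 | 7
80 | 9
10 | 70

== RESULT ==
parts.score | max_price
1 | 1
9 | 7
80 | 9
10 | 70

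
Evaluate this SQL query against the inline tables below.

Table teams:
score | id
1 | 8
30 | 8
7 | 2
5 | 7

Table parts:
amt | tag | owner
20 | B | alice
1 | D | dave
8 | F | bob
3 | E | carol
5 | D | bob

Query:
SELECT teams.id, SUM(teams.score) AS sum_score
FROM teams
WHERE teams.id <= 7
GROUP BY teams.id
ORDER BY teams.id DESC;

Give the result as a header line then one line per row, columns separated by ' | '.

After WHERE (2 rows):
teams.score | teams.id
7 | 2
5 | 7
After GROUP BY (2 rows):
teams.id | sum_score
2 | 7
7 | 5
After ORDER BY (2 rows):
teams.id | sum_score
7 | 5
2 | 7

== RESULT ==
teams.id | sum_score
7 | 5
2 | 7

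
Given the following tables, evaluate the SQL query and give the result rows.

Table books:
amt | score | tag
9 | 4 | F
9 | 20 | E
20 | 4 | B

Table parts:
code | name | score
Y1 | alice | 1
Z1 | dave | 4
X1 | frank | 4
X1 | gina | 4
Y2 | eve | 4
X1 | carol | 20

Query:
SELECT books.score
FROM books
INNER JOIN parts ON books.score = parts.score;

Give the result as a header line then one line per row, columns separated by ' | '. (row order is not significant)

After JOIN parts (9 rows):
books.amt | books.score | books.tag | parts.code | parts.name | parts.score
9 | 4 | F | Z1 | dave | 4
9 | 4 | F | X1 | frank | 4
9 | 4 | F | X1 | gina | 4
9 | 4 | F | Y2 | eve | 4
9 | 20 | E | X1 | carol | 20
20 | 4 | B | Z1 | dave | 4
20 | 4 | B | X1 | frank | 4
20 | 4 | B | X1 | gina | 4
20 | 4 | B | Y2 | eve | 4
After SELECT (9 rows):
books.score
4
4
4
4
20
4
4
4
4

== RESULT ==
books.score
4
4
4
4
20
4
4
4
4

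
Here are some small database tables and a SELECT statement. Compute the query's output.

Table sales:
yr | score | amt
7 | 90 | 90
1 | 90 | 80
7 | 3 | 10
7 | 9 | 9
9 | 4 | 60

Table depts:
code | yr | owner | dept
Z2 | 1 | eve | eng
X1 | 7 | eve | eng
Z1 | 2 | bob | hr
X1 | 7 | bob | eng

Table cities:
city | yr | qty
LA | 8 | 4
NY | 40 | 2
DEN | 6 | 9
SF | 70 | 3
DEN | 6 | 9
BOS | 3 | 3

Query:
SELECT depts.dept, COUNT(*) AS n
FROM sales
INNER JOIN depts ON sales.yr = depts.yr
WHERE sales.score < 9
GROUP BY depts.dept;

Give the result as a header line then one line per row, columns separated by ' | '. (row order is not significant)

== RESULT ==
depts.dept | n
eng | 2

Derivation:
After JOIN depts (7 rows):
sales.yr | sales.score | sales.amt | depts.code | depts.yr | depts.owner | depts.dept
7 | 90 | 90 | X1 | 7 | eve | eng
7 | 90 | 90 | X1 | 7 | bob | eng
1 | 90 | 80 | Z2 | 1 | eve | eng
7 | 3 | 10 | X1 | 7 | eve | eng
7 | 3 | 10 | X1 | 7 | bob | eng
7 | 9 | 9 | X1 | 7 | eve | eng
7 | 9 | 9 | X1 | 7 | bob | eng
After WHERE (2 rows):
sales.yr | sales.score | sales.amt | depts.code | depts.yr | depts.owner | depts.dept
7 | 3 | 10 | X1 | 7 | eve | eng
7 | 3 | 10 | X1 | 7 | bob | eng
After GROUP BY (1 rows):
depts.dept | n
eng | 2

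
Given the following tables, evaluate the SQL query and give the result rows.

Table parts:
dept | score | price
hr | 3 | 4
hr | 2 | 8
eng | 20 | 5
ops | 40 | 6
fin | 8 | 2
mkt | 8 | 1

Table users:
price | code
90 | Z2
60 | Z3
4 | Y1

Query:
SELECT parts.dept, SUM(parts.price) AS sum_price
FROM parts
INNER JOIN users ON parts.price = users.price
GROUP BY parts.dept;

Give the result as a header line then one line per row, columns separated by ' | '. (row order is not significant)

After JOIN users (1 rows):
parts.dept | parts.score | parts.price | users.price | users.code
hr | 3 | 4 | 4 | Y1
After GROUP BY (1 rows):
parts.dept | sum_price
hr | 4

== RESULT ==
parts.dept | sum_price
hr | 4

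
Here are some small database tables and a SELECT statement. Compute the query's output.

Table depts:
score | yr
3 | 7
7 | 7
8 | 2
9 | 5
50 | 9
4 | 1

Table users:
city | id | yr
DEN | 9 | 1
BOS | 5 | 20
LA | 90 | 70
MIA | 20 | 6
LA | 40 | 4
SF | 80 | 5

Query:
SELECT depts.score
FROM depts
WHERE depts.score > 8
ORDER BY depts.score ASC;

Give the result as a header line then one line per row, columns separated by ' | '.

After WHERE (2 rows):
depts.score | depts.yr
9 | 5
50 | 9
After SELECT (2 rows):
depts.score
9
50
After ORDER BY (2 rows):
depts.score
9
50

== RESULT ==
depts.score
9
50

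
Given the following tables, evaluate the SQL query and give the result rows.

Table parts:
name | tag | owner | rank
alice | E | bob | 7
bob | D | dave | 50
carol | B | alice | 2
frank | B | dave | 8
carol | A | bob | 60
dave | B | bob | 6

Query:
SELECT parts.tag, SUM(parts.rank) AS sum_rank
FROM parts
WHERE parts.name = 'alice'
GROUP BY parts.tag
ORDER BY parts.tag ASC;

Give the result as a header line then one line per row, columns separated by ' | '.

After WHERE (1 rows):
parts.name | parts.tag | parts.owner | parts.rank
alice | E | bob | 7
After GROUP BY (1 rows):
parts.tag | sum_rank
E | 7
After ORDER BY (1 rows):
parts.tag | sum_rank
E | 7

== RESULT ==
parts.tag | sum_rank
E | 7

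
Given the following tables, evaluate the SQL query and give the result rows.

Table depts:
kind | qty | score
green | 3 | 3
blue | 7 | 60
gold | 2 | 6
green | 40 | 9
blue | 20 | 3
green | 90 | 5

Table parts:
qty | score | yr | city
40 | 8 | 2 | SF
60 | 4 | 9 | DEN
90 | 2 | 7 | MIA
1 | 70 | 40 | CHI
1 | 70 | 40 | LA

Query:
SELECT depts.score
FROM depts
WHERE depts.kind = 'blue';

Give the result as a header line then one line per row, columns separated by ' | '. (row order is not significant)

After WHERE (2 rows):
depts.kind | depts.qty | depts.score
blue | 7 | 60
blue | 20 | 3
After SELECT (2 rows):
depts.score
60
3

== RESULT ==
depts.score
60
3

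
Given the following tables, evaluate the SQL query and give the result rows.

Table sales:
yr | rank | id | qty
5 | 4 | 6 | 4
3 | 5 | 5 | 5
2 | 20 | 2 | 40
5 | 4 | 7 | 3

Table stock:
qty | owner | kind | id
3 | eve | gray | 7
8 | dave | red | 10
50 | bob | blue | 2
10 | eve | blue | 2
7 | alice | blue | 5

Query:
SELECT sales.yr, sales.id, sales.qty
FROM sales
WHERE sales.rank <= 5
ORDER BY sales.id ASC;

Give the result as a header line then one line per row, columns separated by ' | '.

After WHERE (3 rows):
sales.yr | sales.rank | sales.id | sales.qty
5 | 4 | 6 | 4
3 | 5 | 5 | 5
5 | 4 | 7 | 3
After SELECT (3 rows):
sales.yr | sales.id | sales.qty
5 | 6 | 4
3 | 5 | 5
5 | 7 | 3
After ORDER BY (3 rows):
sales.yr | sales.id | sales.qty
3 | 5 | 5
5 | 6 | 4
5 | 7 | 3

== RESULT ==
sales.yr | sales.id | sales.qty
3 | 5 | 5
5 | 6 | 4
5 | 7 | 3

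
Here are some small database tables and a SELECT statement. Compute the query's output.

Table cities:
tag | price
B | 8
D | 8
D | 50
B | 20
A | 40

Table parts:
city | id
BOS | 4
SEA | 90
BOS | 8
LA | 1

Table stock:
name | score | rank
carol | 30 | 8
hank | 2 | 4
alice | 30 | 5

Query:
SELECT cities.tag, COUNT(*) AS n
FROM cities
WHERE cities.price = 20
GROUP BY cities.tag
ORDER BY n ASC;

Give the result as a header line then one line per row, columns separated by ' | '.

== RESULT ==
cities.tag | n
B | 1

Derivation:
After WHERE (1 rows):
cities.tag | cities.price
B | 20
After GROUP BY (1 rows):
cities.tag | n
B | 1
After ORDER BY (1 rows):
cities.tag | n
B | 1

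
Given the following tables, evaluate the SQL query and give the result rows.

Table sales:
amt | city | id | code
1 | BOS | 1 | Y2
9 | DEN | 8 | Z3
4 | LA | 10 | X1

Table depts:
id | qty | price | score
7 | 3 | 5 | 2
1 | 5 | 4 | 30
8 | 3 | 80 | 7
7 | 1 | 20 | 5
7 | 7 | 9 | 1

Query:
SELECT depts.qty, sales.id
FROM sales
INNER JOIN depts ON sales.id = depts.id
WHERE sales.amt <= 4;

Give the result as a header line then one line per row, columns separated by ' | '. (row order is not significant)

== RESULT ==
depts.qty | sales.id
5 | 1

Derivation:
After JOIN depts (2 rows):
sales.amt | sales.city | sales.id | sales.code | depts.id | depts.qty | depts.price | depts.score
1 | BOS | 1 | Y2 | 1 | 5 | 4 | 30
9 | DEN | 8 | Z3 | 8 | 3 | 80 | 7
After WHERE (1 rows):
sales.amt | sales.city | sales.id | sales.code | depts.id | depts.qty | depts.price | depts.score
1 | BOS | 1 | Y2 | 1 | 5 | 4 | 30
After SELECT (1 rows):
depts.qty | sales.id
5 | 1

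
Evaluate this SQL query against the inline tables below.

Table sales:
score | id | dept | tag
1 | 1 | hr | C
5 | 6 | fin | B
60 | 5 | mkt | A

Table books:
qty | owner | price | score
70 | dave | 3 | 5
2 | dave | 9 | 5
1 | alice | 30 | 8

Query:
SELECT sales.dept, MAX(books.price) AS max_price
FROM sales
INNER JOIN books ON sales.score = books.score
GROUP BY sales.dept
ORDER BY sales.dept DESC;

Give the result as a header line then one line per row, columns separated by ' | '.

After JOIN books (2 rows):
sales.score | sales.id | sales.dept | sales.tag | books.qty | books.owner | books.price | books.score
5 | 6 | fin | B | 70 | dave | 3 | 5
5 | 6 | fin | B | 2 | dave | 9 | 5
After GROUP BY (1 rows):
sales.dept | max_price
fin | 9
After ORDER BY (1 rows):
sales.dept | max_price
fin | 9

== RESULT ==
sales.dept | max_price
fin | 9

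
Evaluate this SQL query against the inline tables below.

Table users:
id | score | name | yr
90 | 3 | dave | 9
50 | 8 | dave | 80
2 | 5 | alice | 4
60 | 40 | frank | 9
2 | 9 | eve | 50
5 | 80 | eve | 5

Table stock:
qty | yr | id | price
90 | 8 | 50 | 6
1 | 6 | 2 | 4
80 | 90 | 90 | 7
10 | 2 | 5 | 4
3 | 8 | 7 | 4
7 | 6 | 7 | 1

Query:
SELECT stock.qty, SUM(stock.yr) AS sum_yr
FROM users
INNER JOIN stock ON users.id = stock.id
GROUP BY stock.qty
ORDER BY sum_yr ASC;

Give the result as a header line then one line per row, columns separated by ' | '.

== RESULT ==
stock.qty | sum_yr
10 | 2
90 | 8
1 | 12
80 | 90

Derivation:
After JOIN stock (5 rows):
users.id | users.score | users.name | users.yr | stock.qty | stock.yr | stock.id | stock.price
90 | 3 | dave | 9 | 80 | 90 | 90 | 7
50 | 8 | dave | 80 | 90 | 8 | 50 | 6
2 | 5 | alice | 4 | 1 | 6 | 2 | 4
2 | 9 | eve | 50 | 1 | 6 | 2 | 4
5 | 80 | eve | 5 | 10 | 2 | 5 | 4
After GROUP BY (4 rows):
stock.qty | sum_yr
80 | 90
90 | 8
1 | 12
10 | 2
After ORDER BY (4 rows):
stock.qty | sum_yr
10 | 2
90 | 8
1 | 12
80 | 90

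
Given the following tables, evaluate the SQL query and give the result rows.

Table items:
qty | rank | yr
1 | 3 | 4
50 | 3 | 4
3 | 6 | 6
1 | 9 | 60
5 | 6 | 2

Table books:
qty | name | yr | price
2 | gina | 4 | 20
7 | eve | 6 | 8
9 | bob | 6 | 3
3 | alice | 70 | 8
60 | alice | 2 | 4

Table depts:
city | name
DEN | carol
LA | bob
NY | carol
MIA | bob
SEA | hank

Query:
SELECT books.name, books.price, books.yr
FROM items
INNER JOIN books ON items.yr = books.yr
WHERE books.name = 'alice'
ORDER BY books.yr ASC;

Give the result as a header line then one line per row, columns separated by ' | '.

== RESULT ==
books.name | books.price | books.yr
alice | 4 | 2

Derivation:
After JOIN books (5 rows):
items.qty | items.rank | items.yr | books.qty | books.name | books.yr | books.price
1 | 3 | 4 | 2 | gina | 4 | 20
50 | 3 | 4 | 2 | gina | 4 | 20
3 | 6 | 6 | 7 | eve | 6 | 8
3 | 6 | 6 | 9 | bob | 6 | 3
5 | 6 | 2 | 60 | alice | 2 | 4
After WHERE (1 rows):
items.qty | items.rank | items.yr | books.qty | books.name | books.yr | books.price
5 | 6 | 2 | 60 | alice | 2 | 4
After SELECT (1 rows):
books.name | books.price | books.yr
alice | 4 | 2
After ORDER BY (1 rows):
books.name | books.price | books.yr
alice | 4 | 2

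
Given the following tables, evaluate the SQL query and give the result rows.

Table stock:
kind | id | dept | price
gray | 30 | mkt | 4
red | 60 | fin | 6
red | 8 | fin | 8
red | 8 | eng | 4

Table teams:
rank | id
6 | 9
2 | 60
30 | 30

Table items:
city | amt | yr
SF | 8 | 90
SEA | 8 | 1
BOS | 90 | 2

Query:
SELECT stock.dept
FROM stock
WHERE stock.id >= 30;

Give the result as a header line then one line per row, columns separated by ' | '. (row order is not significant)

After WHERE (2 rows):
stock.kind | stock.id | stock.dept | stock.price
gray | 30 | mkt | 4
red | 60 | fin | 6
After SELECT (2 rows):
stock.dept
mkt
fin

== RESULT ==
stock.dept
mkt
fin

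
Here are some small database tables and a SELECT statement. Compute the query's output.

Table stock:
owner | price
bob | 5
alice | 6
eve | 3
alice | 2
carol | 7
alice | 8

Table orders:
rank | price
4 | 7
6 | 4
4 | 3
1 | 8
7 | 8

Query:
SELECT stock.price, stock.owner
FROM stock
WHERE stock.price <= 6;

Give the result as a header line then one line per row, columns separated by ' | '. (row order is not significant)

After WHERE (4 rows):
stock.owner | stock.price
bob | 5
alice | 6
eve | 3
alice | 2
After SELECT (4 rows):
stock.price | stock.owner
5 | bob
6 | alice
3 | eve
2 | alice

== RESULT ==
stock.price | stock.owner
5 | bob
6 | alice
3 | eve
2 | alice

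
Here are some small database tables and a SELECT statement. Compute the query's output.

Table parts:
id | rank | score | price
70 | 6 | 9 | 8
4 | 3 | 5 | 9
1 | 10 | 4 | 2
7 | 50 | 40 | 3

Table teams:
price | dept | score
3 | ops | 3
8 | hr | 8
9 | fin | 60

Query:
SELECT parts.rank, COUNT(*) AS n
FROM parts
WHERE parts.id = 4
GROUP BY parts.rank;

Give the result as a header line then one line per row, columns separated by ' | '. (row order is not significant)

After WHERE (1 rows):
parts.id | parts.rank | parts.score | parts.price
4 | 3 | 5 | 9
After GROUP BY (1 rows):
parts.rank | n
3 | 1

== RESULT ==
parts.rank | n
3 | 1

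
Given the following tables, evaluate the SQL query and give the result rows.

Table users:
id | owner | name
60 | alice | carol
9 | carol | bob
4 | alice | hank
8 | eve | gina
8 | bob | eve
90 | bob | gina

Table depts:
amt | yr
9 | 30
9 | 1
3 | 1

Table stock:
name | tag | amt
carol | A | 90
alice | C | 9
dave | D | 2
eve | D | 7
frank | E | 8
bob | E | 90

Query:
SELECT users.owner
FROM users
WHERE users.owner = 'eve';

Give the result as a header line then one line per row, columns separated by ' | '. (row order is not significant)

== RESULT ==
users.owner
eve

Derivation:
After WHERE (1 rows):
users.id | users.owner | users.name
8 | eve | gina
After SELECT (1 rows):
users.owner
eve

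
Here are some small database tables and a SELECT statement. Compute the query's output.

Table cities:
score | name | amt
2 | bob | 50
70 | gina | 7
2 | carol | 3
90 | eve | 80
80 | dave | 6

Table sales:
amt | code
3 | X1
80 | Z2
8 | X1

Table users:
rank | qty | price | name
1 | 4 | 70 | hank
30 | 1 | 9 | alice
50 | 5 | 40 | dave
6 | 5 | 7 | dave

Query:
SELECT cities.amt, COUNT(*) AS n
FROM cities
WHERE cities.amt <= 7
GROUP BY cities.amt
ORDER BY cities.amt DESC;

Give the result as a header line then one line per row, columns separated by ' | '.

After WHERE (3 rows):
cities.score | cities.name | cities.amt
70 | gina | 7
2 | carol | 3
80 | dave | 6
After GROUP BY (3 rows):
cities.amt | n
7 | 1
3 | 1
6 | 1
After ORDER BY (3 rows):
cities.amt | n
7 | 1
6 | 1
3 | 1

== RESULT ==
cities.amt | n
7 | 1
6 | 1
3 | 1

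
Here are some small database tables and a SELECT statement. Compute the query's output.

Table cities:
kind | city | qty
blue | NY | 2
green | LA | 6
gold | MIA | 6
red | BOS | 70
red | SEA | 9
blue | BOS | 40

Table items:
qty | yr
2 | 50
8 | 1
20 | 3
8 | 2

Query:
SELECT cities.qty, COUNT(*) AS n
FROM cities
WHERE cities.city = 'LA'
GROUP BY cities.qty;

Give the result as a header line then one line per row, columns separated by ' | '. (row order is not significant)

After WHERE (1 rows):
cities.kind | cities.city | cities.qty
green | LA | 6
After GROUP BY (1 rows):
cities.qty | n
6 | 1

== RESULT ==
cities.qty | n
6 | 1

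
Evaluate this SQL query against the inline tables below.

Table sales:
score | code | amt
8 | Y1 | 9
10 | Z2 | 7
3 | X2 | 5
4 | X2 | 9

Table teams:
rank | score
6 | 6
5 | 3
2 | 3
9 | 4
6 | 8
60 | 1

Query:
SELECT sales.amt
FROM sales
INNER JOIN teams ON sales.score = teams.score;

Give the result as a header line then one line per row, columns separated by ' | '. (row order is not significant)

== RESULT ==
sales.amt
9
5
5
9

Derivation:
After JOIN teams (4 rows):
sales.score | sales.code | sales.amt | teams.rank | teams.score
8 | Y1 | 9 | 6 | 8
3 | X2 | 5 | 5 | 3
3 | X2 | 5 | 2 | 3
4 | X2 | 9 | 9 | 4
After SELECT (4 rows):
sales.amt
9
5
5
9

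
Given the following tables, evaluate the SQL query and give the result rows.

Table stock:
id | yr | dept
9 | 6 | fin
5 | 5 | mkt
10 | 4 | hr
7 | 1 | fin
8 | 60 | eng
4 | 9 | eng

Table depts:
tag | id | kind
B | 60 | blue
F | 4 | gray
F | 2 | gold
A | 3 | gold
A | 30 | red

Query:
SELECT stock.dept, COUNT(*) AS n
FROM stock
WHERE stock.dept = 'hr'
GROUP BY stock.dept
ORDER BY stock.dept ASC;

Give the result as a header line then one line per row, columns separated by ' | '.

== RESULT ==
stock.dept | n
hr | 1

Derivation:
After WHERE (1 rows):
stock.id | stock.yr | stock.dept
10 | 4 | hr
After GROUP BY (1 rows):
stock.dept | n
hr | 1
After ORDER BY (1 rows):
stock.dept | n
hr | 1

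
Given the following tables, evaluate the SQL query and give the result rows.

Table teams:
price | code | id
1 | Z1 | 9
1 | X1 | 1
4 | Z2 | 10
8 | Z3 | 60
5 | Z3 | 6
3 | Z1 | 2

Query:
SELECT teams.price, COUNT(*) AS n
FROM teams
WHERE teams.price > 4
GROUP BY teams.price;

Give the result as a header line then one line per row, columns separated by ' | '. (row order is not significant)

== RESULT ==
teams.price | n
8 | 1
5 | 1

Derivation:
After WHERE (2 rows):
teams.price | teams.code | teams.id
8 | Z3 | 60
5 | Z3 | 6
After GROUP BY (2 rows):
teams.price | n
8 | 1
5 | 1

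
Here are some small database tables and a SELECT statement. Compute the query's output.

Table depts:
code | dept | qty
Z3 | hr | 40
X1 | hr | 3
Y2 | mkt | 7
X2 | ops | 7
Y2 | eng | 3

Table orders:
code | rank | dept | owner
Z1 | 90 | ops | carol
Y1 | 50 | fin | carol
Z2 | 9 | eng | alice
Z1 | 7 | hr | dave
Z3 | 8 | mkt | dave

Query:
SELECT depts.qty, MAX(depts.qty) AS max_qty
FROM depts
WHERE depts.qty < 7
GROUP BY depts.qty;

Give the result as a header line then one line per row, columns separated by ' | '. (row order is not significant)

After WHERE (2 rows):
depts.code | depts.dept | depts.qty
X1 | hr | 3
Y2 | eng | 3
After GROUP BY (1 rows):
depts.qty | max_qty
3 | 3

== RESULT ==
depts.qty | max_qty
3 | 3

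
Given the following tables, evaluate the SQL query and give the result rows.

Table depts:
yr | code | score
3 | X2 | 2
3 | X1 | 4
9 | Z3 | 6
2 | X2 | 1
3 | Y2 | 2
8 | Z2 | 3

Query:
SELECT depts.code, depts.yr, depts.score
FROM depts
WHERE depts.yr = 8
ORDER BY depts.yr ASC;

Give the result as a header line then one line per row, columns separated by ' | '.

== RESULT ==
depts.code | depts.yr | depts.score
Z2 | 8 | 3

Derivation:
After WHERE (1 rows):
depts.yr | depts.code | depts.score
8 | Z2 | 3
After SELECT (1 rows):
depts.code | depts.yr | depts.score
Z2 | 8 | 3
After ORDER BY (1 rows):
depts.code | depts.yr | depts.score
Z2 | 8 | 3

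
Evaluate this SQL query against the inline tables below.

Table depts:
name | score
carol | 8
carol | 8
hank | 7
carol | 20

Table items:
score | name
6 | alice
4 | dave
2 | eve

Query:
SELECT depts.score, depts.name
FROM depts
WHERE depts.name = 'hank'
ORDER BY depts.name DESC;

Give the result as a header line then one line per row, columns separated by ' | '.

== RESULT ==
depts.score | depts.name
7 | hank

Derivation:
After WHERE (1 rows):
depts.name | depts.score
hank | 7
After SELECT (1 rows):
depts.score | depts.name
7 | hank
After ORDER BY (1 rows):
depts.score | depts.name
7 | hank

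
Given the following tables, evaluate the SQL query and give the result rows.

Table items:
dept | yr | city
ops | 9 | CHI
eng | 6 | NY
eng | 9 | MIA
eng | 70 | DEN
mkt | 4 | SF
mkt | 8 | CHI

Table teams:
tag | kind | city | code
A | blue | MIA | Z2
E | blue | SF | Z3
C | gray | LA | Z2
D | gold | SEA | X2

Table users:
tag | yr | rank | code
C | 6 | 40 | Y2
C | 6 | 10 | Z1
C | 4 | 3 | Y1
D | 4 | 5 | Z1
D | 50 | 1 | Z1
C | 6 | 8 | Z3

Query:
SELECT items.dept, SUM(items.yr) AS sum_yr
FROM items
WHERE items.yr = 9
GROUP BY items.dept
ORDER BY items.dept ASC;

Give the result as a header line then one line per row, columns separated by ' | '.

After WHERE (2 rows):
items.dept | items.yr | items.city
ops | 9 | CHI
eng | 9 | MIA
After GROUP BY (2 rows):
items.dept | sum_yr
ops | 9
eng | 9
After ORDER BY (2 rows):
items.dept | sum_yr
eng | 9
ops | 9

== RESULT ==
items.dept | sum_yr
eng | 9
ops | 9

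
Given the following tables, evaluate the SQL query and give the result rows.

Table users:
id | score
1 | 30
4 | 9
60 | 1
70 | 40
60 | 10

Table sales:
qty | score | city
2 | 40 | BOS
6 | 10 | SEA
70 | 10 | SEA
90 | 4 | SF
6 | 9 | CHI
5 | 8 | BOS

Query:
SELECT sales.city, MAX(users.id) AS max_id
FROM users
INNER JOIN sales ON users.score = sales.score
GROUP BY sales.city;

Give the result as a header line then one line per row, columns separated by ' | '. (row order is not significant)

== RESULT ==
sales.city | max_id
CHI | 4
BOS | 70
SEA | 60

Derivation:
After JOIN sales (4 rows):
users.id | users.score | sales.qty | sales.score | sales.city
4 | 9 | 6 | 9 | CHI
70 | 40 | 2 | 40 | BOS
60 | 10 | 6 | 10 | SEA
60 | 10 | 70 | 10 | SEA
After GROUP BY (3 rows):
sales.city | max_id
CHI | 4
BOS | 70
SEA | 60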